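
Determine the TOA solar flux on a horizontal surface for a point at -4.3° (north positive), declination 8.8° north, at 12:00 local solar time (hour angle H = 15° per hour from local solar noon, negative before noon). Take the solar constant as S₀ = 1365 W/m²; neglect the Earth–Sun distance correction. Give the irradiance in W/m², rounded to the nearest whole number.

Hour angle H = 15° × (12 − 12) = 0.00°.
With φ = -4.3°, δ = 8.8°, H = 0.00°: sin φ sin δ = -0.0115, cos φ cos δ cos H = 0.9854, so cos θ_z = 0.9739.
Top-of-atmosphere irradiance = S₀ cos θ_z = 1365 × 0.9739 = 1329.37 W/m².

1329 W/m²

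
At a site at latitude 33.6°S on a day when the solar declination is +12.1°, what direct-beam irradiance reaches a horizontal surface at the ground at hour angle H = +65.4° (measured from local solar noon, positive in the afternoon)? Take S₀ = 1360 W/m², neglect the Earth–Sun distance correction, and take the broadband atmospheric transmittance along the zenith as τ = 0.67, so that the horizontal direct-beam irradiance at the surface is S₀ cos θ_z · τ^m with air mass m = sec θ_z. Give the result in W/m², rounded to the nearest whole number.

cos θ_z = sin(-33.6°) sin(12.1°) + cos(-33.6°) cos(12.1°) cos(65.40°) = -0.1160 + 0.3390 = 0.2230.
Air mass m = 1/cos θ_z = 1/0.2230 = 4.484; τ^m = 0.67^4.484 = 0.1660.
Surface direct beam = 1360 × 0.2230 × 0.1660 = 50.34 W/m².

50 W/m²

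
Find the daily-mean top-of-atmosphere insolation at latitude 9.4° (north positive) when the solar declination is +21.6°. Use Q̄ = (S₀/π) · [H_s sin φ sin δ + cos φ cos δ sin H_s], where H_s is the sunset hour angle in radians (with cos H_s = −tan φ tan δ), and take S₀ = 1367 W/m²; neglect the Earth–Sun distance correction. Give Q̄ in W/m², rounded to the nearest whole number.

441 W/m²

−tan φ tan δ = −(0.1655)(0.3959) = -0.0655; H_s = arccos(-0.0655) = 93.76°. In radians, H_s = 1.6364.
H_s sin φ sin δ = 1.6364 × 0.1633 × 0.3681 = 0.0984.
cos φ cos δ sin H_s = 0.9866 × 0.9298 × 0.9978 = 0.9153.
Q̄ = (1367/π) × (0.0984 + 0.9153) = 435.13 × 1.0137 = 441.09 W/m².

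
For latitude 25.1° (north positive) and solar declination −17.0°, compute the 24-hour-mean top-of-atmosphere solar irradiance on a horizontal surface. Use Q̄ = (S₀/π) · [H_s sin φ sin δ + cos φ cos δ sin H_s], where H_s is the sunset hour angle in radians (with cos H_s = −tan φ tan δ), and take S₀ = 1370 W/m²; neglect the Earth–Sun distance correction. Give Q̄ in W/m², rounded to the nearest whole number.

297 W/m²

−tan φ tan δ = −(0.4684)(-0.3057) = 0.1432; H_s = arccos(0.1432) = 81.77°. In radians, H_s = 1.4272.
H_s sin φ sin δ = 1.4272 × 0.4242 × -0.2924 = -0.1770.
cos φ cos δ sin H_s = 0.9056 × 0.9563 × 0.9897 = 0.8571.
Q̄ = (1370/π) × (-0.1770 + 0.8571) = 436.08 × 0.6801 = 296.58 W/m².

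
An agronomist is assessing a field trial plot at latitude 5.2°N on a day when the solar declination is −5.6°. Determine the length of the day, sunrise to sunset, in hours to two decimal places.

11.93 hours

−tan φ tan δ = −(0.0910)(-0.0981) = 0.0089; H_s = arccos(0.0089) = 89.49°.
Day length = 2 H_s / 15° h⁻¹ = 178.98° / 15 = 11.932 h.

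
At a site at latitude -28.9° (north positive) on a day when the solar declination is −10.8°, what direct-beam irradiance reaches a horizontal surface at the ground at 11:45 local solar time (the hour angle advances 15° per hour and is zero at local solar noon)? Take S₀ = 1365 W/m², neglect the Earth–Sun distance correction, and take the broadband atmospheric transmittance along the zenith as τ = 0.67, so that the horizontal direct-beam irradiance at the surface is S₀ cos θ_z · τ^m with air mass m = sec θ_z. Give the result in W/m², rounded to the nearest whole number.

849 W/m²

Hour angle H = 15° × (11.75 − 12) = -3.75°.
cos θ_z = sin(-28.9°) sin(-10.8°) + cos(-28.9°) cos(-10.8°) cos(-3.75°) = 0.0906 + 0.8581 = 0.9487.
Air mass m = 1/cos θ_z = 1/0.9487 = 1.054; τ^m = 0.67^1.054 = 0.6557.
Surface direct beam = 1365 × 0.9487 × 0.6557 = 849.12 W/m².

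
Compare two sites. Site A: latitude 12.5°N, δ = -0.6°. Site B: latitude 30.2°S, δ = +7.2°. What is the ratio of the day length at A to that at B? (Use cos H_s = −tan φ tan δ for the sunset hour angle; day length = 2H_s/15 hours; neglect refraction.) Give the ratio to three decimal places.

A: H_s = arccos(−tan 12.5° · tan -0.6°) = 89.87°, so 2H_s/15 = 11.9827 h.
B: H_s = arccos(−tan -30.2° · tan 7.2°) = 85.78°, so 2H_s/15 = 11.4373 h.
Ratio A/B = 11.9827 / 11.4373 = 1.0477.

1.048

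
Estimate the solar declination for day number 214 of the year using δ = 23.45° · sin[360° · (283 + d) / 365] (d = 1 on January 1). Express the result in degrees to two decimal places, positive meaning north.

+17.91°

360 × (283 + 214) / 365 = 490.192°; sin(490.192°) = 0.7639.
δ = 23.45 × 0.7639 = 17.913° ≈ +17.91°.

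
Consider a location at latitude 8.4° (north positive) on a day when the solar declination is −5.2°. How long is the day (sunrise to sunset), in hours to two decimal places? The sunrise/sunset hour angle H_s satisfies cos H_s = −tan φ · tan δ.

cos H_s = −tan(8.4°) · tan(-5.2°) = 0.0134, so H_s = arccos(0.0134) = 89.23°.
Day length = 2 H_s / 15° h⁻¹ = 178.46° / 15 = 11.897 h.

11.90 hours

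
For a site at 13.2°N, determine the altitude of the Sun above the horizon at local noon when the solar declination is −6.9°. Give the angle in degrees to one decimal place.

At local solar noon the hour angle is zero, so the elevation is 90° − |φ − δ| = 90° − |13.2° − (-6.9°)| = 90° − 20.1° = 69.9°.

69.9°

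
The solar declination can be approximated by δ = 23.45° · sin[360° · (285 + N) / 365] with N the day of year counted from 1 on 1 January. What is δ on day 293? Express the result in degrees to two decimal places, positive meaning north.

360 × (285 + 293) / 365 = 570.082°; sin(570.082°) = -0.5012.
δ = 23.45 × -0.5012 = -11.753° ≈ -11.75°.

-11.75°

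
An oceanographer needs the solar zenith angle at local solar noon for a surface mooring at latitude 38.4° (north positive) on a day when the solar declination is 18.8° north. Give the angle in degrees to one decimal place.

19.6°

At local solar noon the hour angle is zero, so the zenith angle is |φ − δ| = |38.4° − (18.8°)| = 19.6°.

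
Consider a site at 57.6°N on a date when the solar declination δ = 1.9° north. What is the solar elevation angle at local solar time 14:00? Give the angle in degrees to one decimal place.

29.5°

Hour angle H = 15° × (14 − 12) = 30.00°.
cos θ_z = sin(57.6°) sin(1.9°) + cos(57.6°) cos(1.9°) cos(30.00°) = 0.0280 + 0.4638 = 0.4918.
θ_z = arccos(0.4918) = 60.54°, so the elevation is 90° − 60.54° = 29.46°.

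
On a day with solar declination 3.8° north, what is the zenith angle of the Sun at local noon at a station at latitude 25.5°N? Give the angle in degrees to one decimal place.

At local solar noon the hour angle is zero, so the zenith angle is |φ − δ| = |25.5° − (3.8°)| = 21.7°.

21.7°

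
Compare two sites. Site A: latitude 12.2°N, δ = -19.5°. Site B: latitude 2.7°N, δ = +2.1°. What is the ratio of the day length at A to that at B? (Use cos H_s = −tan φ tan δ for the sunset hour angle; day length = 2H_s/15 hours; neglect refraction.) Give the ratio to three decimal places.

0.950

A: H_s = arccos(−tan 12.2° · tan -19.5°) = 85.61°, so 2H_s/15 = 11.4147 h.
B: H_s = arccos(−tan 2.7° · tan 2.1°) = 90.10°, so 2H_s/15 = 12.0133 h.
Ratio A/B = 11.4147 / 12.0133 = 0.9502.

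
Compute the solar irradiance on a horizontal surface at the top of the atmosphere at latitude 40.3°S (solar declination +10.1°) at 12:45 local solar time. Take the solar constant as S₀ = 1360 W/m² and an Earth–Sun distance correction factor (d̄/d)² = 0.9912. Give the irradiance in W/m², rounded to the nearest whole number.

840 W/m²

Hour angle H = 15° × (12.75 − 12) = 11.25°.
With φ = -40.3°, δ = 10.1°, H = 11.25°: sin φ sin δ = -0.1134, cos φ cos δ cos H = 0.7364, so cos θ_z = 0.6230.
Top-of-atmosphere irradiance = S₀ (d̄/d)² cos θ_z = 1360 × 0.9912 × 0.6230 = 839.82 W/m².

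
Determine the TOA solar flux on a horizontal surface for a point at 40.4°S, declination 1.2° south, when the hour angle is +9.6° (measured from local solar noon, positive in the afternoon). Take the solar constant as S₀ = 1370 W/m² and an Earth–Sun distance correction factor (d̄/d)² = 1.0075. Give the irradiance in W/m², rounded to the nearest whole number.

cos θ_z = sin φ sin δ + cos φ cos δ cos H = (-0.6481)(-0.0209) + (0.7615)(0.9998)(0.9860) = 0.7642.
Top-of-atmosphere irradiance = S₀ (d̄/d)² cos θ_z = 1370 × 1.0075 × 0.7642 = 1054.81 W/m².

1055 W/m²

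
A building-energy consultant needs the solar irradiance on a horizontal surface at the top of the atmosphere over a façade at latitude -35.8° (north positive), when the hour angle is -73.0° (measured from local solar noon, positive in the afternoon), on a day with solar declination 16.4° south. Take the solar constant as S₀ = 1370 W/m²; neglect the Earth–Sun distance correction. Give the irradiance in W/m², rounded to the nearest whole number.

With φ = -35.8°, δ = -16.4°, H = -73.00°: sin φ sin δ = 0.1652, cos φ cos δ cos H = 0.2275, so cos θ_z = 0.3927.
Top-of-atmosphere irradiance = S₀ cos θ_z = 1370 × 0.3927 = 538.00 W/m².

538 W/m²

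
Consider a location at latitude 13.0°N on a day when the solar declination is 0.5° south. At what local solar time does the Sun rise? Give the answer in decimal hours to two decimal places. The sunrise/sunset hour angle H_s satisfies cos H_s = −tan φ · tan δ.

6.01 h

−tan φ tan δ = −(0.2309)(-0.0087) = 0.0020; H_s = arccos(0.0020) = 89.89°.
Sunrise is at 12 − H_s/15 = 12 − 5.993 = 6.007 h local solar time.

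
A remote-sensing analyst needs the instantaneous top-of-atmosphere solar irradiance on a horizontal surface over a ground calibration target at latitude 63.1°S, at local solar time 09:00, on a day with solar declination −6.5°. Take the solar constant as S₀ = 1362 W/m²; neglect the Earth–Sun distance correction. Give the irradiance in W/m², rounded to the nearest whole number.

570 W/m²

Hour angle H = 15° × (9 − 12) = -45.00°.
cos θ_z = sin φ sin δ + cos φ cos δ cos H = (-0.8918)(-0.1132) + (0.4524)(0.9936)(0.7071) = 0.4188.
Top-of-atmosphere irradiance = S₀ cos θ_z = 1362 × 0.4188 = 570.41 W/m².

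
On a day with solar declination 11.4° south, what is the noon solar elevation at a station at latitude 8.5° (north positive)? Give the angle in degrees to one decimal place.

At local solar noon the hour angle is zero, so the elevation is 90° − |φ − δ| = 90° − |8.5° − (-11.4°)| = 90° − 19.9° = 70.1°.

70.1°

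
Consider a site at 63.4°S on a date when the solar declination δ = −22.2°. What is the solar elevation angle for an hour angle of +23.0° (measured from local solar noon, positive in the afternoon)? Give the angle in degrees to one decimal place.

cos θ_z = sin(-63.4°) sin(-22.2°) + cos(-63.4°) cos(-22.2°) cos(23.00°) = 0.3378 + 0.3816 = 0.7194.
θ_z = arccos(0.7194) = 44.00°, so the elevation is 90° − 44.00° = 46.00°.

46.0°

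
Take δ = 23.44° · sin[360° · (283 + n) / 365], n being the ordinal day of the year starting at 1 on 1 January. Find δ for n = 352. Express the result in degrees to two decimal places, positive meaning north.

-23.39°

360 × (283 + 352) / 365 = 626.301°; sin(626.301°) = -0.9979.
δ = 23.44 × -0.9979 = -23.391° ≈ -23.39°.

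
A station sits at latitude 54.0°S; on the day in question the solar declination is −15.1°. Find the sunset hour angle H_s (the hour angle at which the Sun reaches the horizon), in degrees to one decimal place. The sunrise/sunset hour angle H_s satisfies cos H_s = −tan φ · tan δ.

111.8°

The sunset hour angle satisfies cos H_s = −tan φ tan δ = -0.3714, giving H_s = 111.80°.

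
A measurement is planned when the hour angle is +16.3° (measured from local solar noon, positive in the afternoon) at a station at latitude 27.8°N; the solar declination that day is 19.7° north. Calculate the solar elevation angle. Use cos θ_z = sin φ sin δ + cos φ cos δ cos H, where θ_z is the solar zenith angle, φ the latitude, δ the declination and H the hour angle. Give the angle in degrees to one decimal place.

73.0°

With φ = 27.8°, δ = 19.7°, H = 16.30°: sin φ sin δ = 0.1572, cos φ cos δ cos H = 0.7993, so cos θ_z = 0.9565.
θ_z = arccos(0.9565) = 16.96°, so the elevation is 90° − 16.96° = 73.04°.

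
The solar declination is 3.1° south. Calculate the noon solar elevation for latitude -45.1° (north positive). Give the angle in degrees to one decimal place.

48.0°

At local solar noon the hour angle is zero, so the elevation is 90° − |φ − δ| = 90° − |-45.1° − (-3.1°)| = 90° − 42.0° = 48.0°.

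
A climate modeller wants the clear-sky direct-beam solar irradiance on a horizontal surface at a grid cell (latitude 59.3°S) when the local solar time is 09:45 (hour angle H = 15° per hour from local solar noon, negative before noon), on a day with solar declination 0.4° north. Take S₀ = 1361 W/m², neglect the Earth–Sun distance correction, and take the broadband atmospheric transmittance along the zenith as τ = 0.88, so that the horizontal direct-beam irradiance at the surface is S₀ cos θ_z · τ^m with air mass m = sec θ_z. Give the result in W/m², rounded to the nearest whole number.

420 W/m²

Hour angle H = 15° × (9.75 − 12) = -33.75°.
cos θ_z = sin φ sin δ + cos φ cos δ cos H = (-0.8599)(0.0070) + (0.5105)(1.0000)(0.8315) = 0.4185.
Air mass m = 1/cos θ_z = 1/0.4185 = 2.389; τ^m = 0.88^2.389 = 0.7368.
Surface direct beam = 1361 × 0.4185 × 0.7368 = 419.67 W/m².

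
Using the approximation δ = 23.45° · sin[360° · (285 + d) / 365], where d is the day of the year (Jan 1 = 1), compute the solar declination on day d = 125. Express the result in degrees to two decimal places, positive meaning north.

360 × (285 + 125) / 365 = 404.384°; sin(404.384°) = 0.6995.
δ = 23.45 × 0.6995 = 16.403° ≈ +16.40°.

+16.40°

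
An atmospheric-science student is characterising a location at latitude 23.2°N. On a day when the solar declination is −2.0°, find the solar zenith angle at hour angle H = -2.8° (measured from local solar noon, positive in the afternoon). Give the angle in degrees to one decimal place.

25.3°

With φ = 23.2°, δ = -2.0°, H = -2.80°: sin φ sin δ = -0.0137, cos φ cos δ cos H = 0.9175, so cos θ_z = 0.9038.
θ_z = arccos(0.9038) = 25.34°.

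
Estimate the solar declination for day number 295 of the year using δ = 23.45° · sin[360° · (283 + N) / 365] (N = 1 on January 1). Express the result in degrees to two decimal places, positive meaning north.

-11.75°

360 × (283 + 295) / 365 = 570.082°; sin(570.082°) = -0.5012.
δ = 23.45 × -0.5012 = -11.753° ≈ -11.75°.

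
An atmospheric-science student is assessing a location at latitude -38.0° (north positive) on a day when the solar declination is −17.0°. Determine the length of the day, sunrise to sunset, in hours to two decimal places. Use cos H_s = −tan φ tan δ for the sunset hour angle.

cos H_s = −tan(-38.0°) · tan(-17.0°) = -0.2389, so H_s = arccos(-0.2389) = 103.82°.
Day length = 2 H_s / 15° h⁻¹ = 207.64° / 15 = 13.843 h.

13.84 hours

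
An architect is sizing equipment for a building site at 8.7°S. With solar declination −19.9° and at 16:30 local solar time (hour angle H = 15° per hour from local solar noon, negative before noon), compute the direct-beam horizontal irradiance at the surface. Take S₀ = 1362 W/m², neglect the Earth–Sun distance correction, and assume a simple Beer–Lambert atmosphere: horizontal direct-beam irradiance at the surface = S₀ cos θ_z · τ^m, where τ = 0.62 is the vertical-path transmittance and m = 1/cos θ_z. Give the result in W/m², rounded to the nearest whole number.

Hour angle H = 15° × (16.5 − 12) = 67.50°.
cos θ_z = sin φ sin δ + cos φ cos δ cos H = (-0.1513)(-0.3404) + (0.9885)(0.9403)(0.3827) = 0.4072.
Air mass m = 1/cos θ_z = 1/0.4072 = 2.456; τ^m = 0.62^2.456 = 0.3091.
Surface direct beam = 1362 × 0.4072 × 0.3091 = 171.43 W/m².

171 W/m²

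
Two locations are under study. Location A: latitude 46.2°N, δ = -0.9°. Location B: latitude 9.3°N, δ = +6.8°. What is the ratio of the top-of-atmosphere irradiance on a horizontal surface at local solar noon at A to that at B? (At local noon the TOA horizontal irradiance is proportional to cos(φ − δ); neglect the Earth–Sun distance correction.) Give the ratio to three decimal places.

0.681

A: cos θ_z = cos(46.2° − (-0.9°)) = 0.6807.
B: cos θ_z = cos(9.3° − (6.8°)) = 0.9990.
Ratio A/B = 0.6807 / 0.9990 = 0.6814.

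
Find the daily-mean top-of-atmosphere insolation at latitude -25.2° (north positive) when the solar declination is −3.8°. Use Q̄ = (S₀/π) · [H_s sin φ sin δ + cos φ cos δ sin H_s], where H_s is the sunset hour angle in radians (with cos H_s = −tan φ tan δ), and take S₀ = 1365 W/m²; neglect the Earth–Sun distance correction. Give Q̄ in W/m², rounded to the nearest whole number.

412 W/m²

The sunset hour angle satisfies cos H_s = −tan φ tan δ = -0.0313, giving H_s = 91.79°. In radians, H_s = 1.6020.
H_s sin φ sin δ = 1.6020 × -0.4258 × -0.0663 = 0.0452.
cos φ cos δ sin H_s = 0.9048 × 0.9978 × 0.9995 = 0.9024.
Q̄ = (1365/π) × (0.0452 + 0.9024) = 434.49 × 0.9476 = 411.72 W/m².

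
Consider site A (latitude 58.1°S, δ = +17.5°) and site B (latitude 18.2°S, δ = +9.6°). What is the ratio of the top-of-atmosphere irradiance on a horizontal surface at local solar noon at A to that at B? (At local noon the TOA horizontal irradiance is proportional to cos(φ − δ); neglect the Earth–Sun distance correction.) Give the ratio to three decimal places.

0.281

A: cos θ_z = cos(-58.1° − (17.5°)) = 0.2487.
B: cos θ_z = cos(-18.2° − (9.6°)) = 0.8846.
Ratio A/B = 0.2487 / 0.8846 = 0.2811.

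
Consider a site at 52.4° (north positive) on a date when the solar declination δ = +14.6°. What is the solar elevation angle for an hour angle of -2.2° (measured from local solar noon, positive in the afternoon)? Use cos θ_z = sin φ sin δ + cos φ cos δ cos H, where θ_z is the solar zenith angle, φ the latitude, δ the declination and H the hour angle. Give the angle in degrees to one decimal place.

52.2°

cos θ_z = sin(52.4°) sin(14.6°) + cos(52.4°) cos(14.6°) cos(-2.20°) = 0.1997 + 0.5900 = 0.7897.
θ_z = arccos(0.7897) = 37.84°, so the elevation is 90° − 37.84° = 52.16°.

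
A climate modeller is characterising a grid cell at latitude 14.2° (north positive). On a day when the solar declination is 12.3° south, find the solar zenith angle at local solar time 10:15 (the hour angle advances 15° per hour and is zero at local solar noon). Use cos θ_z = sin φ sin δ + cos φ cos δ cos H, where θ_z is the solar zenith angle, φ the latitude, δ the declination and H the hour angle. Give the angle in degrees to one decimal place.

Hour angle H = 15° × (10.25 − 12) = -26.25°.
With φ = 14.2°, δ = -12.3°, H = -26.25°: sin φ sin δ = -0.0523, cos φ cos δ cos H = 0.8495, so cos θ_z = 0.7972.
θ_z = arccos(0.7972) = 37.14°.

37.1°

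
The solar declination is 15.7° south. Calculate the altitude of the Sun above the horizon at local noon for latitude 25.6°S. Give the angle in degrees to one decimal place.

80.1°

At local solar noon the hour angle is zero, so the elevation is 90° − |φ − δ| = 90° − |-25.6° − (-15.7°)| = 90° − 9.9° = 80.1°.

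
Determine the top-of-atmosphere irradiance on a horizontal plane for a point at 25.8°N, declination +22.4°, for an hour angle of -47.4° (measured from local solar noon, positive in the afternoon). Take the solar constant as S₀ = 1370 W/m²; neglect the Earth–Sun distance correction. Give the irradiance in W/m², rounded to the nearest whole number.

cos θ_z = sin φ sin δ + cos φ cos δ cos H = (0.4352)(0.3811) + (0.9003)(0.9245)(0.6769) = 0.7293.
Top-of-atmosphere irradiance = S₀ cos θ_z = 1370 × 0.7293 = 999.14 W/m².

999 W/m²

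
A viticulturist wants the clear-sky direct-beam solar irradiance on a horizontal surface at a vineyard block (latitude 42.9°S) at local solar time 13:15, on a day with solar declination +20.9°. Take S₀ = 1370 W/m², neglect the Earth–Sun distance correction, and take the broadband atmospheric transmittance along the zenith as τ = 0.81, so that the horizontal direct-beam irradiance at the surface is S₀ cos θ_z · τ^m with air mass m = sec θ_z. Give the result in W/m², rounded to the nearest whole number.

Hour angle H = 15° × (13.25 − 12) = 18.75°.
cos θ_z = sin(-42.9°) sin(20.9°) + cos(-42.9°) cos(20.9°) cos(18.75°) = -0.2428 + 0.6480 = 0.4052.
Air mass m = 1/cos θ_z = 1/0.4052 = 2.468; τ^m = 0.81^2.468 = 0.5945.
Surface direct beam = 1370 × 0.4052 × 0.5945 = 330.02 W/m².

330 W/m²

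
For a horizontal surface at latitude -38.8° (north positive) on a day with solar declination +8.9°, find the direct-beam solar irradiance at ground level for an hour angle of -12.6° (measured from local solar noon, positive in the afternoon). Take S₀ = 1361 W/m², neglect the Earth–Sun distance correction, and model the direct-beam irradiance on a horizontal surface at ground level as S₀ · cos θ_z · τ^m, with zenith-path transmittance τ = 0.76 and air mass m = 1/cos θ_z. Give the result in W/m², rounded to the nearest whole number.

586 W/m²

cos θ_z = sin(-38.8°) sin(8.9°) + cos(-38.8°) cos(8.9°) cos(-12.60°) = -0.0969 + 0.7514 = 0.6545.
Air mass m = 1/cos θ_z = 1/0.6545 = 1.528; τ^m = 0.76^1.528 = 0.6575.
Surface direct beam = 1361 × 0.6545 × 0.6575 = 585.68 W/m².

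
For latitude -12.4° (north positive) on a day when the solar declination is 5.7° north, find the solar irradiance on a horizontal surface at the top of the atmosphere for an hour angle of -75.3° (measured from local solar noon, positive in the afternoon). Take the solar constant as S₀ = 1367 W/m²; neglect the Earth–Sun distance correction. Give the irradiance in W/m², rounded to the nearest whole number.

With φ = -12.4°, δ = 5.7°, H = -75.30°: sin φ sin δ = -0.0213, cos φ cos δ cos H = 0.2466, so cos θ_z = 0.2253.
Top-of-atmosphere irradiance = S₀ cos θ_z = 1367 × 0.2253 = 307.99 W/m².

308 W/m²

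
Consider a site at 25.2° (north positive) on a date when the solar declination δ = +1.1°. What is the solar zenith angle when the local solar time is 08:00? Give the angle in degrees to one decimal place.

Hour angle H = 15° × (8 − 12) = -60.00°.
cos θ_z = sin(25.2°) sin(1.1°) + cos(25.2°) cos(1.1°) cos(-60.00°) = 0.0082 + 0.4523 = 0.4605.
θ_z = arccos(0.4605) = 62.58°.

62.6°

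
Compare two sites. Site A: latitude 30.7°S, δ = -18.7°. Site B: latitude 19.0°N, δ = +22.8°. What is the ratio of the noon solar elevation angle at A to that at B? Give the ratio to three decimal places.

A: 90° − |-30.7 − (-18.7)| = 78.00°.
B: 90° − |19.0 − (22.8)| = 86.20°.
Ratio A/B = 78.0000 / 86.2000 = 0.9049.

0.905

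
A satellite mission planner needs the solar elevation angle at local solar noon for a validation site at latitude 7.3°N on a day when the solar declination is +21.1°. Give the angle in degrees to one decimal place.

76.2°

At local solar noon the hour angle is zero, so the elevation is 90° − |φ − δ| = 90° − |7.3° − (21.1°)| = 90° − 13.8° = 76.2°.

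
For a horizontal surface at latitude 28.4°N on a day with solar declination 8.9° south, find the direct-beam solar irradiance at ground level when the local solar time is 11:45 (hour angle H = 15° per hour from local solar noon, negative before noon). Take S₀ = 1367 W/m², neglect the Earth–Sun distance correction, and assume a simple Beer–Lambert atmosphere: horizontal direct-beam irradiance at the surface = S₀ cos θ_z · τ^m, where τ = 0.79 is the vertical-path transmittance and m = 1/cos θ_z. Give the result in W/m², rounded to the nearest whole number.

806 W/m²

Hour angle H = 15° × (11.75 − 12) = -3.75°.
cos θ_z = sin φ sin δ + cos φ cos δ cos H = (0.4756)(-0.1547) + (0.8796)(0.9880)(0.9979) = 0.7936.
Air mass m = 1/cos θ_z = 1/0.7936 = 1.260; τ^m = 0.79^1.260 = 0.7430.
Surface direct beam = 1367 × 0.7936 × 0.7430 = 806.04 W/m².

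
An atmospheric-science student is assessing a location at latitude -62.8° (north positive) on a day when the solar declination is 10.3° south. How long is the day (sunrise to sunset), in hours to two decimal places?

14.76 hours

−tan φ tan δ = −(-1.9458)(-0.1817) = -0.3536; H_s = arccos(-0.3536) = 110.71°.
Day length = 2 H_s / 15° h⁻¹ = 221.42° / 15 = 14.761 h.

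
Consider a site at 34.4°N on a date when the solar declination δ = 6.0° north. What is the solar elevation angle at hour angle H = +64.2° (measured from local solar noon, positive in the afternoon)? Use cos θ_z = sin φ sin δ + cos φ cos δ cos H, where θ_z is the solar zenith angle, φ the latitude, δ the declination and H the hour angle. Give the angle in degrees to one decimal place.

24.6°

cos θ_z = sin φ sin δ + cos φ cos δ cos H = (0.5650)(0.1045) + (0.8251)(0.9945)(0.4352) = 0.4162.
θ_z = arccos(0.4162) = 65.41°, so the elevation is 90° − 65.41° = 24.59°.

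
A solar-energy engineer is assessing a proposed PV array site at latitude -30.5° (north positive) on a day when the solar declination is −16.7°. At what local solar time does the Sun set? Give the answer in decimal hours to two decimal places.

18.68 h

cos H_s = −tan(-30.5°) · tan(-16.7°) = -0.1767, so H_s = arccos(-0.1767) = 100.18°.
Sunset is at 12 + H_s/15 = 12 + 6.679 = 18.679 h local solar time.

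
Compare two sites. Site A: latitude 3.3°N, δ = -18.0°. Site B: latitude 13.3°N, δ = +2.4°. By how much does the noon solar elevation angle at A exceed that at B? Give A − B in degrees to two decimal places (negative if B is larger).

-10.40°

A: 90° − |3.3 − (-18.0)| = 68.70°.
B: 90° − |13.3 − (2.4)| = 79.10°.
A − B = 68.70 − 79.10 = -10.40°.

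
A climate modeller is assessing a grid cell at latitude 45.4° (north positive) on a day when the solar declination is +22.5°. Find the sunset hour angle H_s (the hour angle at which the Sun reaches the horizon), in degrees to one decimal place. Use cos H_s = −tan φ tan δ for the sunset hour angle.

The sunset hour angle satisfies cos H_s = −tan φ tan δ = -0.4200, giving H_s = 114.83°.

114.8°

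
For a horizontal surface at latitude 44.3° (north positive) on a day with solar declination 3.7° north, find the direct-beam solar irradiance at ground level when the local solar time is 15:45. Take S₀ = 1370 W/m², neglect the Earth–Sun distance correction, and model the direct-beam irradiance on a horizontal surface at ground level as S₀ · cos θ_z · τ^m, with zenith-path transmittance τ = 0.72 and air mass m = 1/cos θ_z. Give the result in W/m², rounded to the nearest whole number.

Hour angle H = 15° × (15.75 − 12) = 56.25°.
cos θ_z = sin φ sin δ + cos φ cos δ cos H = (0.6984)(0.0645) + (0.7157)(0.9979)(0.5556) = 0.4419.
Air mass m = 1/cos θ_z = 1/0.4419 = 2.263; τ^m = 0.72^2.263 = 0.4755.
Surface direct beam = 1370 × 0.4419 × 0.4755 = 287.87 W/m².

288 W/m²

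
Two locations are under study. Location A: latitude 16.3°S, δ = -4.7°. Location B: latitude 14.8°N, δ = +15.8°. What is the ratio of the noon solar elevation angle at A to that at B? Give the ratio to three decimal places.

0.881

A: 90° − |-16.3 − (-4.7)| = 78.40°.
B: 90° − |14.8 − (15.8)| = 89.00°.
Ratio A/B = 78.4000 / 89.0000 = 0.8809.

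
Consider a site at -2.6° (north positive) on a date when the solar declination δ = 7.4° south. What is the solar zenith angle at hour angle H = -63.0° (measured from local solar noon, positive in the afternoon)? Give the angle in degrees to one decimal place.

62.9°

With φ = -2.6°, δ = -7.4°, H = -63.00°: sin φ sin δ = 0.0058, cos φ cos δ cos H = 0.4497, so cos θ_z = 0.4555.
θ_z = arccos(0.4555) = 62.90°.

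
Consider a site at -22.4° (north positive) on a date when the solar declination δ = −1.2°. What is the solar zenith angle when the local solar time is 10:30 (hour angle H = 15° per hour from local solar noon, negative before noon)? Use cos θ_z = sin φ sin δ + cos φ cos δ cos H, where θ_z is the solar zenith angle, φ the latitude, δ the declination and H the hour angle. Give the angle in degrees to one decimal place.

Hour angle H = 15° × (10.5 − 12) = -22.50°.
With φ = -22.4°, δ = -1.2°, H = -22.50°: sin φ sin δ = 0.0080, cos φ cos δ cos H = 0.8540, so cos θ_z = 0.8620.
θ_z = arccos(0.8620) = 30.46°.

30.5°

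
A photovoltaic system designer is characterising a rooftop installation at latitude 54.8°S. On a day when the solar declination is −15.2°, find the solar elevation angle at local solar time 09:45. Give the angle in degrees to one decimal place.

42.6°

Hour angle H = 15° × (9.75 − 12) = -33.75°.
cos θ_z = sin φ sin δ + cos φ cos δ cos H = (-0.8171)(-0.2622) + (0.5764)(0.9650)(0.8315) = 0.6767.
θ_z = arccos(0.6767) = 47.41°, so the elevation is 90° − 47.41° = 42.59°.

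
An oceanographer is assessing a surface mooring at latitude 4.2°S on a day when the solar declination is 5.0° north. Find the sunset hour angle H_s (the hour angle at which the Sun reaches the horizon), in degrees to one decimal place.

−tan φ tan δ = −(-0.0734)(0.0875) = 0.0064; H_s = arccos(0.0064) = 89.63°.

89.6°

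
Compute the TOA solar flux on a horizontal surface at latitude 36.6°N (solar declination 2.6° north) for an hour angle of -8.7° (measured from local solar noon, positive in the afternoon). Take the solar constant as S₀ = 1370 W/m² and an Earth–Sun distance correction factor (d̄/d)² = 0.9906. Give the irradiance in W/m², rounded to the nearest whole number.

cos θ_z = sin(36.6°) sin(2.6°) + cos(36.6°) cos(2.6°) cos(-8.70°) = 0.0270 + 0.7928 = 0.8198.
Top-of-atmosphere irradiance = S₀ (d̄/d)² cos θ_z = 1370 × 0.9906 × 0.8198 = 1112.57 W/m².

1113 W/m²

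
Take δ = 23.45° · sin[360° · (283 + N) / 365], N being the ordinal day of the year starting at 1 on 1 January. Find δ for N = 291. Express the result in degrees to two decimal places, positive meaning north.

360 × (283 + 291) / 365 = 566.137°; sin(566.137°) = -0.4405.
δ = 23.45 × -0.4405 = -10.330° ≈ -10.33°.

-10.33°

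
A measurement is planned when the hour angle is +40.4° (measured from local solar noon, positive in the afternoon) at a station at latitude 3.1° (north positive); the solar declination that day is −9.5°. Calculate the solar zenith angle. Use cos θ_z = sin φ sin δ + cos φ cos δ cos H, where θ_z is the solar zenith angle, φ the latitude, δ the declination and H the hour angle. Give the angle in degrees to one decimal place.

cos θ_z = sin(3.1°) sin(-9.5°) + cos(3.1°) cos(-9.5°) cos(40.40°) = -0.0089 + 0.7500 = 0.7411.
θ_z = arccos(0.7411) = 42.17°.

42.2°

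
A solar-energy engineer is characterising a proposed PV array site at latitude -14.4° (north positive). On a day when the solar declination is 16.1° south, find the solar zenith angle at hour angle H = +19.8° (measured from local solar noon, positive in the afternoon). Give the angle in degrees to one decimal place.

19.2°

cos θ_z = sin φ sin δ + cos φ cos δ cos H = (-0.2487)(-0.2773) + (0.9686)(0.9608)(0.9409) = 0.9446.
θ_z = arccos(0.9446) = 19.16°.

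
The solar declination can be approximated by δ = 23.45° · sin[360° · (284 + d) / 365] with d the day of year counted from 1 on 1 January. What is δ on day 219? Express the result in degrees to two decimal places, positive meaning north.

+16.26°

360 × (284 + 219) / 365 = 496.110°; sin(496.110°) = 0.6933.
δ = 23.45 × 0.6933 = 16.258° ≈ +16.26°.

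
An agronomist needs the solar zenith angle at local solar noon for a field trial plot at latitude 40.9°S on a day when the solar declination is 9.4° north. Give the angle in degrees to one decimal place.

50.3°

At local solar noon the hour angle is zero, so the zenith angle is |φ − δ| = |-40.9° − (9.4°)| = 50.3°.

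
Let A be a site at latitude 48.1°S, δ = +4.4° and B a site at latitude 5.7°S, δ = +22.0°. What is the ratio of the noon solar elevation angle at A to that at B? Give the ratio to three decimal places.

0.602

A: 90° − |-48.1 − (4.4)| = 37.50°.
B: 90° − |-5.7 − (22.0)| = 62.30°.
Ratio A/B = 37.5000 / 62.3000 = 0.6019.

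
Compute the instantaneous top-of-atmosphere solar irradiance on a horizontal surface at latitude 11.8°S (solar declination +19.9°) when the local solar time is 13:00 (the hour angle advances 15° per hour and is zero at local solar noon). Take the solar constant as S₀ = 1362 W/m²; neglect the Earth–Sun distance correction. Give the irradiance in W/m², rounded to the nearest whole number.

1116 W/m²

Hour angle H = 15° × (13 − 12) = 15.00°.
With φ = -11.8°, δ = 19.9°, H = 15.00°: sin φ sin δ = -0.0696, cos φ cos δ cos H = 0.8891, so cos θ_z = 0.8195.
Top-of-atmosphere irradiance = S₀ cos θ_z = 1362 × 0.8195 = 1116.16 W/m².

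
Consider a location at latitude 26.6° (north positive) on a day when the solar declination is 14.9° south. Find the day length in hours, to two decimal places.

10.98 hours

The sunset hour angle satisfies cos H_s = −tan φ tan δ = 0.1332, giving H_s = 82.35°.
Day length = 2 H_s / 15° h⁻¹ = 164.70° / 15 = 10.980 h.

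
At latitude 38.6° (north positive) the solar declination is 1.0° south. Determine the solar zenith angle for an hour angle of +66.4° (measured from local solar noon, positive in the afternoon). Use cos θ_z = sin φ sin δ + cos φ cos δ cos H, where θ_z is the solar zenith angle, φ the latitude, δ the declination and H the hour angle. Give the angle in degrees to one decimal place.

cos θ_z = sin(38.6°) sin(-1.0°) + cos(38.6°) cos(-1.0°) cos(66.40°) = -0.0109 + 0.3128 = 0.3019.
θ_z = arccos(0.3019) = 72.43°.

72.4°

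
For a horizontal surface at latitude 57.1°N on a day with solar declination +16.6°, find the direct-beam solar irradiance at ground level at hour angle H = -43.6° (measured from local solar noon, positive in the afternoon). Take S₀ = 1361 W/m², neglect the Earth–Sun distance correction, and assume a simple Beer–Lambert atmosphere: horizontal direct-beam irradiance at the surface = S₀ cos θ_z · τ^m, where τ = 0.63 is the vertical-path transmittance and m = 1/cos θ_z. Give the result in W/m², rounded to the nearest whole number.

397 W/m²

With φ = 57.1°, δ = 16.6°, H = -43.60°: sin φ sin δ = 0.2399, cos φ cos δ cos H = 0.3770, so cos θ_z = 0.6169.
Air mass m = 1/cos θ_z = 1/0.6169 = 1.621; τ^m = 0.63^1.621 = 0.4729.
Surface direct beam = 1361 × 0.6169 × 0.4729 = 397.05 W/m².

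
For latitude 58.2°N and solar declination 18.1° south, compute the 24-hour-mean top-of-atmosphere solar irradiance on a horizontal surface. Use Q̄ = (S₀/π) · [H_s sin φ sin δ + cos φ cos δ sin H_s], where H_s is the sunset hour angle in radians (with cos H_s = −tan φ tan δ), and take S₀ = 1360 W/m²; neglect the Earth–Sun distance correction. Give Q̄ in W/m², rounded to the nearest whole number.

−tan φ tan δ = −(1.6128)(-0.3269) = 0.5272; H_s = arccos(0.5272) = 58.18°. In radians, H_s = 1.0154.
H_s sin φ sin δ = 1.0154 × 0.8499 × -0.3107 = -0.2681.
cos φ cos δ sin H_s = 0.5270 × 0.9505 × 0.8497 = 0.4256.
Q̄ = (1360/π) × (-0.2681 + 0.4256) = 432.90 × 0.1575 = 68.18 W/m².

68 W/m²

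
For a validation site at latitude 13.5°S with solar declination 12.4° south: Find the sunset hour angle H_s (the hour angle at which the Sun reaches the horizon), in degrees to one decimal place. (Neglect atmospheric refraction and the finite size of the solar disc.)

93.0°

The sunset hour angle satisfies cos H_s = −tan φ tan δ = -0.0528, giving H_s = 93.03°.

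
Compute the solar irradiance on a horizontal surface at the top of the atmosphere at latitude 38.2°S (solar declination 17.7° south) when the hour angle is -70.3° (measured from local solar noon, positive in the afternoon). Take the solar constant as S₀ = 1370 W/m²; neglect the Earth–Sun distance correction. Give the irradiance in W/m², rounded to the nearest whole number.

603 W/m²

cos θ_z = sin(-38.2°) sin(-17.7°) + cos(-38.2°) cos(-17.7°) cos(-70.30°) = 0.1880 + 0.2524 = 0.4404.
Top-of-atmosphere irradiance = S₀ cos θ_z = 1370 × 0.4404 = 603.35 W/m².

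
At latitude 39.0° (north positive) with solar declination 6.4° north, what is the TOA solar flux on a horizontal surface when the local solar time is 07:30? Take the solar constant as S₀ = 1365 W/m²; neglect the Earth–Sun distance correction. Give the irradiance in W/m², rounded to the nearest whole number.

Hour angle H = 15° × (7.5 − 12) = -67.50°.
With φ = 39.0°, δ = 6.4°, H = -67.50°: sin φ sin δ = 0.0701, cos φ cos δ cos H = 0.2955, so cos θ_z = 0.3656.
Top-of-atmosphere irradiance = S₀ cos θ_z = 1365 × 0.3656 = 499.04 W/m².

499 W/m²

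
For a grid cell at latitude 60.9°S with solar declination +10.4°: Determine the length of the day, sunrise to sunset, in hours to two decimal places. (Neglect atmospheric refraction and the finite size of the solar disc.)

−tan φ tan δ = −(-1.7966)(0.1835) = 0.3297; H_s = arccos(0.3297) = 70.75°.
Day length = 2 H_s / 15° h⁻¹ = 141.50° / 15 = 9.433 h.

9.43 hours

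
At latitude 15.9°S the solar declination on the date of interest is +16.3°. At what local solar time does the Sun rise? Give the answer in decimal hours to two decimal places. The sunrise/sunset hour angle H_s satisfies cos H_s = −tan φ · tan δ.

−tan φ tan δ = −(-0.2849)(0.2924) = 0.0833; H_s = arccos(0.0833) = 85.22°.
Sunrise is at 12 − H_s/15 = 12 − 5.681 = 6.319 h local solar time.

6.32 h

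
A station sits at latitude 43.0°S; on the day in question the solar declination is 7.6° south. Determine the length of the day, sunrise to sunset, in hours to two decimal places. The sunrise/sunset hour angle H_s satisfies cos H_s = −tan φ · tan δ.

12.95 hours

cos H_s = −tan(-43.0°) · tan(-7.6°) = -0.1244, so H_s = arccos(-0.1244) = 97.15°.
Day length = 2 H_s / 15° h⁻¹ = 194.30° / 15 = 12.953 h.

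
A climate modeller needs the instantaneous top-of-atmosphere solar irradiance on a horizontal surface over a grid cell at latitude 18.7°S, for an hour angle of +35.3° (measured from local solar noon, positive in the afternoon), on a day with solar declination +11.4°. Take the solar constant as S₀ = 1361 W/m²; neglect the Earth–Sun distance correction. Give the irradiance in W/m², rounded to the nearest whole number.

cos θ_z = sin φ sin δ + cos φ cos δ cos H = (-0.3206)(0.1977) + (0.9472)(0.9803)(0.8161) = 0.6944.
Top-of-atmosphere irradiance = S₀ cos θ_z = 1361 × 0.6944 = 945.08 W/m².

945 W/m²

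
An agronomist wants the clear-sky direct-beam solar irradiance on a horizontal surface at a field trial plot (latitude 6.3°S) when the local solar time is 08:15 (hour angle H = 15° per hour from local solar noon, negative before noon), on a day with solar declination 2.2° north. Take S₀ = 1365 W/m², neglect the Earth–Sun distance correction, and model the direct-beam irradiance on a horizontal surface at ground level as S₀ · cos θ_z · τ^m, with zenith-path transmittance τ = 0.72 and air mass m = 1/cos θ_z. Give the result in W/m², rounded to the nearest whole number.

Hour angle H = 15° × (8.25 − 12) = -56.25°.
cos θ_z = sin(-6.3°) sin(2.2°) + cos(-6.3°) cos(2.2°) cos(-56.25°) = -0.0042 + 0.5518 = 0.5476.
Air mass m = 1/cos θ_z = 1/0.5476 = 1.826; τ^m = 0.72^1.826 = 0.5489.
Surface direct beam = 1365 × 0.5476 × 0.5489 = 410.29 W/m².

410 W/m²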